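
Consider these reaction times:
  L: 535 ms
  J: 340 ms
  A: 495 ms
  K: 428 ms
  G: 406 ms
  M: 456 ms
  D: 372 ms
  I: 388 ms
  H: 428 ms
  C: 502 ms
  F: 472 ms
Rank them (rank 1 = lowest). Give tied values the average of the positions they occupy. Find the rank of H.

Sorted (ascending): 340, 372, 388, 406, 428, 428, 456, 472, 495, 502, 535
The 2 values of 428 occupy positions 5–6 → average rank (5+6)/2 = 5.5.
H has value 428 ms → rank 5.5.

5.5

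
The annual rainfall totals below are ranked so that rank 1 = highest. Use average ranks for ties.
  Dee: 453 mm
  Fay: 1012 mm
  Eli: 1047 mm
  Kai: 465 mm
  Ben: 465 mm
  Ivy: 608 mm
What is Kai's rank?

Sorted (descending): 1047, 1012, 608, 465, 465, 453
The 2 values of 465 occupy positions 4–5 → average rank (4+5)/2 = 4.5.
Kai has value 465 mm → rank 4.5.

4.5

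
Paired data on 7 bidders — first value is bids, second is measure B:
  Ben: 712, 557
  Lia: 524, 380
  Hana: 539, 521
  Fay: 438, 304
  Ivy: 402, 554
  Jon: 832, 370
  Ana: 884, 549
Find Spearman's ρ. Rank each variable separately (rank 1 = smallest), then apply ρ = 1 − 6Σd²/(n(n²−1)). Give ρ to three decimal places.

Ranks of variable 1: 5, 3, 4, 2, 1, 6, 7
Ranks of variable 2: 7, 3, 4, 1, 6, 2, 5
d = r₁ − r₂: -2, 0, 0, 1, -5, 4, 2
d²: 4, 0, 0, 1, 25, 16, 4; Σd² = 50
ρ = 1 − 6·50/(7·48) = 1 − 300/336 = 0.107

0.107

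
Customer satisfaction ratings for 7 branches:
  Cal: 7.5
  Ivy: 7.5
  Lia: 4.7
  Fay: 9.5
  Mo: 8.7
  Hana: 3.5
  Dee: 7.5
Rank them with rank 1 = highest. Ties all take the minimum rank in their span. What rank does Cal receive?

3

Sorted (descending): 9.5, 8.7, 7.5, 7.5, 7.5, 4.7, 3.5
The 3 values of 7.5 occupy positions 3–5 → each gets rank 3.
Cal has value 7.5 → rank 3.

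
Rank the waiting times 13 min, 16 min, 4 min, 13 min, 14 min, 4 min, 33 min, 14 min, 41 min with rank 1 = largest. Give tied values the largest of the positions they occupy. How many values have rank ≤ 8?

7

Sorted (descending): 41, 33, 16, 14, 14, 13, 13, 4, 4
The 2 values of 14 occupy positions 4–5 → each gets rank 5.
The 2 values of 13 occupy positions 6–7 → each gets rank 7.
The 2 values of 4 occupy positions 8–9 → each gets rank 9.
Ranks ≤ 8: {1, 2, 3, 5, 5, 7, 7} → 7 values.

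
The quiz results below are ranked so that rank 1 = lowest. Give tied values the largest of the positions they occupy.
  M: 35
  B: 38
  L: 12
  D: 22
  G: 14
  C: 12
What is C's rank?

Sorted (ascending): 12, 12, 14, 22, 35, 38
The 2 values of 12 occupy positions 1–2 → each gets rank 2.
C has value 12 → rank 2.

2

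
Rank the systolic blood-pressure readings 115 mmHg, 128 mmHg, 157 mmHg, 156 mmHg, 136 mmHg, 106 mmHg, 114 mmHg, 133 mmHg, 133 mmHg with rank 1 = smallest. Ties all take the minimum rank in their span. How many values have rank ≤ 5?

Sorted (ascending): 106, 114, 115, 128, 133, 133, 136, 156, 157
The 2 values of 133 occupy positions 5–6 → each gets rank 5.
Ranks ≤ 5: {1, 2, 3, 4, 5, 5} → 6 values.

6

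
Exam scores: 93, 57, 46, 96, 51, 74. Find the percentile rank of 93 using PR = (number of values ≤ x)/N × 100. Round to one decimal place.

83.3

N = 6.
Strictly below 93: 4. Equal to 93: 1.
PR = 5/6 × 100 = 83.3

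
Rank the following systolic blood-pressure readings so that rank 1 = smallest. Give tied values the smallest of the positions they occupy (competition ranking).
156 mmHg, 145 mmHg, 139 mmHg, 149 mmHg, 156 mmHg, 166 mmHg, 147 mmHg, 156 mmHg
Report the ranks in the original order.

5, 2, 1, 4, 5, 8, 3, 5

Sorted (ascending): 139, 145, 147, 149, 156, 156, 156, 166
The 3 values of 156 occupy positions 5–7 → each gets rank 5.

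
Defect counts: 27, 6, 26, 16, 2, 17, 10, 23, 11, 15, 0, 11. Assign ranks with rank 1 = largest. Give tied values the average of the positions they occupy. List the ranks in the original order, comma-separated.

Sorted (descending): 27, 26, 23, 17, 16, 15, 11, 11, 10, 6, 2, 0
The 2 values of 11 occupy positions 7–8 → average rank (7+8)/2 = 7.5.

1, 10, 2, 5, 11, 4, 9, 3, 7.5, 6, 12, 7.5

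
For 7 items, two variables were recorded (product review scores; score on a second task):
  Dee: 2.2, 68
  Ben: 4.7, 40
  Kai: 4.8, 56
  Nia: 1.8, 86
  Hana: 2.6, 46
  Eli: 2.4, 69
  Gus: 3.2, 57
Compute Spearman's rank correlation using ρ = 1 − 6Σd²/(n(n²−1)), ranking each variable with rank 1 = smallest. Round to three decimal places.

Ranks of variable 1: 2, 6, 7, 1, 4, 3, 5
Ranks of variable 2: 5, 1, 3, 7, 2, 6, 4
d = r₁ − r₂: -3, 5, 4, -6, 2, -3, 1
d²: 9, 25, 16, 36, 4, 9, 1; Σd² = 100
ρ = 1 − 6·100/(7·48) = 1 − 600/336 = -0.786

-0.786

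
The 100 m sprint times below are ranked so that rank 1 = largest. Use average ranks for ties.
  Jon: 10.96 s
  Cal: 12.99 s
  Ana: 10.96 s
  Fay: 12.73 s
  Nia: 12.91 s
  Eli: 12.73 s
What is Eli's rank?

Sorted (descending): 12.99, 12.91, 12.73, 12.73, 10.96, 10.96
The 2 values of 12.73 occupy positions 3–4 → average rank (3+4)/2 = 3.5.
The 2 values of 10.96 occupy positions 5–6 → average rank (5+6)/2 = 5.5.
Eli has value 12.73 s → rank 3.5.

3.5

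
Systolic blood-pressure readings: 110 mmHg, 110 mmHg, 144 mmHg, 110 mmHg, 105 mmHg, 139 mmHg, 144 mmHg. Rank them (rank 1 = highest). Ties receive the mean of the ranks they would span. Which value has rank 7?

Sorted (descending): 144, 144, 139, 110, 110, 110, 105
The 2 values of 144 occupy positions 1–2 → average rank (1+2)/2 = 1.5.
The 3 values of 110 occupy positions 4–6 → average rank 5.
Rank 7 → value 105.

105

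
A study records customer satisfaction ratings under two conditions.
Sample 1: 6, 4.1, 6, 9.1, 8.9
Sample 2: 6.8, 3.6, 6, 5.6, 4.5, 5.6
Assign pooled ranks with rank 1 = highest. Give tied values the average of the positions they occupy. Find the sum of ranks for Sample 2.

43

Sorted (descending): 9.1, 8.9, 6.8, 6, 6, 6, 5.6, 5.6, 4.5, 4.1, 3.6
The 3 values of 6 occupy positions 4–6 → average rank 5.
The 2 values of 5.6 occupy positions 7–8 → average rank (7+8)/2 = 7.5.
Sample 2 values → pooled ranks: 6.8→3, 3.6→11, 6→5, 5.6→7.5, 4.5→9, 5.6→7.5
Rank sum = 3 + 11 + 5 + 7.5 + 9 + 7.5 = 43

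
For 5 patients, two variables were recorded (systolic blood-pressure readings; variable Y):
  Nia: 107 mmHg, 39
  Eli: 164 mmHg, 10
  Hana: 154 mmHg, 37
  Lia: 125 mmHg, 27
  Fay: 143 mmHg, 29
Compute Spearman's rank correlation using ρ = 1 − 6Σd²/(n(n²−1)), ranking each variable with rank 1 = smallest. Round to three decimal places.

-0.600

Ranks of variable 1: 1, 5, 4, 2, 3
Ranks of variable 2: 5, 1, 4, 2, 3
d = r₁ − r₂: -4, 4, 0, 0, 0
d²: 16, 16, 0, 0, 0; Σd² = 32
ρ = 1 − 6·32/(5·24) = 1 − 192/120 = -0.600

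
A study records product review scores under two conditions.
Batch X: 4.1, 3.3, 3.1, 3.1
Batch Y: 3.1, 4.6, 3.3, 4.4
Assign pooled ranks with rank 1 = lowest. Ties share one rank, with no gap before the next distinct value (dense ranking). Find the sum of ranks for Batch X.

Sorted (ascending): 3.1, 3.1, 3.1, 3.3, 3.3, 4.1, 4.4, 4.6
The 3 values of 3.1 share dense rank 1.
The 2 values of 3.3 share dense rank 2.
Remaining distinct values take the next consecutive integers.
Batch X values → pooled ranks: 4.1→3, 3.3→2, 3.1→1, 3.1→1
Rank sum = 3 + 2 + 1 + 1 = 7

7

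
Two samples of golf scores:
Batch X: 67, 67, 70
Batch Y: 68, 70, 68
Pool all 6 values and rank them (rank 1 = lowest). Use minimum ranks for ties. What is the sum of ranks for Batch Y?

Sorted (ascending): 67, 67, 68, 68, 70, 70
The 2 values of 67 occupy positions 1–2 → each gets rank 1.
The 2 values of 68 occupy positions 3–4 → each gets rank 3.
The 2 values of 70 occupy positions 5–6 → each gets rank 5.
Batch Y values → pooled ranks: 68→3, 70→5, 68→3
Rank sum = 3 + 5 + 3 = 11

11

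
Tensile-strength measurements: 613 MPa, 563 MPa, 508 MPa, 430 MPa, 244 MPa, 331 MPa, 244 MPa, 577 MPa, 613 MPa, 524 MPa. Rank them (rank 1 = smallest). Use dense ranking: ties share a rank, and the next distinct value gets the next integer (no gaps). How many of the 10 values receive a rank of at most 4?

5

Sorted (ascending): 244, 244, 331, 430, 508, 524, 563, 577, 613, 613
The 2 values of 244 share dense rank 1.
The 2 values of 613 share dense rank 8.
Remaining distinct values take the next consecutive integers.
Ranks ≤ 4: {1, 1, 2, 3, 4} → 5 values.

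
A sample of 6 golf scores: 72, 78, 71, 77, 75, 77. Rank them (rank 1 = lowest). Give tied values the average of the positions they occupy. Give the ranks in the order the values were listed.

Sorted (ascending): 71, 72, 75, 77, 77, 78
The 2 values of 77 occupy positions 4–5 → average rank (4+5)/2 = 4.5.

2, 6, 1, 4.5, 3, 4.5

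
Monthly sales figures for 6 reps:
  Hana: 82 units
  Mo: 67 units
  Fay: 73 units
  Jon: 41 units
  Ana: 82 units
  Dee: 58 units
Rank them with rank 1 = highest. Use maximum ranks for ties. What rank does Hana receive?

Sorted (descending): 82, 82, 73, 67, 58, 41
The 2 values of 82 occupy positions 1–2 → each gets rank 2.
Hana has value 82 units → rank 2.

2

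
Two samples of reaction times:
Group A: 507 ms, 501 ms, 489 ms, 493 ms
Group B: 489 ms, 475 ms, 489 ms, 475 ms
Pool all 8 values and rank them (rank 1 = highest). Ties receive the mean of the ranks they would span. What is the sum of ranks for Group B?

Sorted (descending): 507, 501, 493, 489, 489, 489, 475, 475
The 3 values of 489 occupy positions 4–6 → average rank 5.
The 2 values of 475 occupy positions 7–8 → average rank (7+8)/2 = 7.5.
Group B values → pooled ranks: 489→5, 475→7.5, 489→5, 475→7.5
Rank sum = 5 + 7.5 + 5 + 7.5 = 25

25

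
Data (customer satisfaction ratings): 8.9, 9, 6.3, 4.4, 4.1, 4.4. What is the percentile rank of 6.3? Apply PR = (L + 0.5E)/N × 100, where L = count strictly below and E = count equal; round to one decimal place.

58.3

N = 6.
Strictly below 6.3: 3. Equal to 6.3: 1.
PR = (3 + 0.5·1)/6 × 100 = 58.3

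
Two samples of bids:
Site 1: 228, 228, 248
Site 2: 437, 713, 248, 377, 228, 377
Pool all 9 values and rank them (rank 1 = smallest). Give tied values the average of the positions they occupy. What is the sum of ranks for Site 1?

Sorted (ascending): 228, 228, 228, 248, 248, 377, 377, 437, 713
The 3 values of 228 occupy positions 1–3 → average rank 2.
The 2 values of 248 occupy positions 4–5 → average rank (4+5)/2 = 4.5.
The 2 values of 377 occupy positions 6–7 → average rank (6+7)/2 = 6.5.
Site 1 values → pooled ranks: 228→2, 228→2, 248→4.5
Rank sum = 2 + 2 + 4.5 = 8.5

8.5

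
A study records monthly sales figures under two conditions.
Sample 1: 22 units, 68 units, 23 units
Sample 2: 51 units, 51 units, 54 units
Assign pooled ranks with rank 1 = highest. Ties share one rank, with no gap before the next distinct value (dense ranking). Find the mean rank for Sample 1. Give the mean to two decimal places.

Sorted (descending): 68, 54, 51, 51, 23, 22
The 2 values of 51 share dense rank 3.
Remaining distinct values take the next consecutive integers.
Sample 1 values → pooled ranks: 22→5, 68→1, 23→4
Mean rank = (5 + 1 + 4) / 3 = 3.33

3.33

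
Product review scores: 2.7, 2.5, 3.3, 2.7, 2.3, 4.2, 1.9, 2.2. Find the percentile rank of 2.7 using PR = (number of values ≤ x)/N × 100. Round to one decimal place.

N = 8.
Strictly below 2.7: 4. Equal to 2.7: 2.
PR = 6/8 × 100 = 75.0

75.0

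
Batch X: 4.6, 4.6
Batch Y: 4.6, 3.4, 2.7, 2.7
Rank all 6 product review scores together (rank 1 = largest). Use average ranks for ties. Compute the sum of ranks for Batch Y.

17

Sorted (descending): 4.6, 4.6, 4.6, 3.4, 2.7, 2.7
The 3 values of 4.6 occupy positions 1–3 → average rank 2.
The 2 values of 2.7 occupy positions 5–6 → average rank (5+6)/2 = 5.5.
Batch Y values → pooled ranks: 4.6→2, 3.4→4, 2.7→5.5, 2.7→5.5
Rank sum = 2 + 4 + 5.5 + 5.5 = 17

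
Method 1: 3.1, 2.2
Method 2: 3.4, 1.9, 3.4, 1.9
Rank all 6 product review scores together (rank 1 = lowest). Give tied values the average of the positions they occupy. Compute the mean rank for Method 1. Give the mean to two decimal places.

3.50

Sorted (ascending): 1.9, 1.9, 2.2, 3.1, 3.4, 3.4
The 2 values of 1.9 occupy positions 1–2 → average rank (1+2)/2 = 1.5.
The 2 values of 3.4 occupy positions 5–6 → average rank (5+6)/2 = 5.5.
Method 1 values → pooled ranks: 3.1→4, 2.2→3
Mean rank = (4 + 3) / 2 = 3.50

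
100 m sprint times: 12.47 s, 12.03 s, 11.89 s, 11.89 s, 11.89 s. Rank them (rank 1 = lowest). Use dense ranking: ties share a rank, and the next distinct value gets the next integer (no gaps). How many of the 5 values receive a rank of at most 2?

4

Sorted (ascending): 11.89, 11.89, 11.89, 12.03, 12.47
The 3 values of 11.89 share dense rank 1.
Remaining distinct values take the next consecutive integers.
Ranks ≤ 2: {1, 1, 1, 2} → 4 values.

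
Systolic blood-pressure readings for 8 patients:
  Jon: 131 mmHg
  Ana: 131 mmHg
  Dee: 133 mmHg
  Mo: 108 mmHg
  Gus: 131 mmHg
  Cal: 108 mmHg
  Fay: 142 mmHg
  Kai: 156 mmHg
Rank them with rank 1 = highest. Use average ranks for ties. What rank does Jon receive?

Sorted (descending): 156, 142, 133, 131, 131, 131, 108, 108
The 3 values of 131 occupy positions 4–6 → average rank 5.
The 2 values of 108 occupy positions 7–8 → average rank (7+8)/2 = 7.5.
Jon has value 131 mmHg → rank 5.

5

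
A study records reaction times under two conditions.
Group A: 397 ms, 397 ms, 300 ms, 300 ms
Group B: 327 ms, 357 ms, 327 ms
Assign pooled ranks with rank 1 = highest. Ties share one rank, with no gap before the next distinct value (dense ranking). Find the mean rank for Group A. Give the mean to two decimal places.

Sorted (descending): 397, 397, 357, 327, 327, 300, 300
The 2 values of 397 share dense rank 1.
The 2 values of 327 share dense rank 3.
The 2 values of 300 share dense rank 4.
Remaining distinct values take the next consecutive integers.
Group A values → pooled ranks: 397→1, 397→1, 300→4, 300→4
Mean rank = (1 + 1 + 4 + 4) / 4 = 2.50

2.50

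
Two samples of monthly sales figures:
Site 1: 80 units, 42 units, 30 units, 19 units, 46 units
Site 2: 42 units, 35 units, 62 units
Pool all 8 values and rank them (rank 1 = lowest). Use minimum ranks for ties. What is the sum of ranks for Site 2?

14

Sorted (ascending): 19, 30, 35, 42, 42, 46, 62, 80
The 2 values of 42 occupy positions 4–5 → each gets rank 4.
Site 2 values → pooled ranks: 42→4, 35→3, 62→7
Rank sum = 4 + 3 + 7 = 14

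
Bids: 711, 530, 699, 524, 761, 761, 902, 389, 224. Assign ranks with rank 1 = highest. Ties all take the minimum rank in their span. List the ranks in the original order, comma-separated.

Sorted (descending): 902, 761, 761, 711, 699, 530, 524, 389, 224
The 2 values of 761 occupy positions 2–3 → each gets rank 2.

4, 6, 5, 7, 2, 2, 1, 8, 9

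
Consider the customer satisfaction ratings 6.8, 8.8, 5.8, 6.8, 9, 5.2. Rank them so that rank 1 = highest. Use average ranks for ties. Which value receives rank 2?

8.8

Sorted (descending): 9, 8.8, 6.8, 6.8, 5.8, 5.2
The 2 values of 6.8 occupy positions 3–4 → average rank (3+4)/2 = 3.5.
Rank 2 → value 8.8.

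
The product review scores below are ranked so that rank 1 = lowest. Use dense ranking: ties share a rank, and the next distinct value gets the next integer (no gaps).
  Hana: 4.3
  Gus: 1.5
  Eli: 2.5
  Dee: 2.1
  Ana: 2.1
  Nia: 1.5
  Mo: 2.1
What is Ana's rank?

Sorted (ascending): 1.5, 1.5, 2.1, 2.1, 2.1, 2.5, 4.3
The 2 values of 1.5 share dense rank 1.
The 3 values of 2.1 share dense rank 2.
Remaining distinct values take the next consecutive integers.
Ana has value 2.1 → rank 2.

2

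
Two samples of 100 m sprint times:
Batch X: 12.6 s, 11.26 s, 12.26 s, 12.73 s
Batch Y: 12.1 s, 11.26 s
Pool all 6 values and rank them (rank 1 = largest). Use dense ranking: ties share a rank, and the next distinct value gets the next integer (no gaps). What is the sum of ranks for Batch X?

Sorted (descending): 12.73, 12.6, 12.26, 12.1, 11.26, 11.26
The 2 values of 11.26 share dense rank 5.
Remaining distinct values take the next consecutive integers.
Batch X values → pooled ranks: 12.6→2, 11.26→5, 12.26→3, 12.73→1
Rank sum = 2 + 5 + 3 + 1 = 11

11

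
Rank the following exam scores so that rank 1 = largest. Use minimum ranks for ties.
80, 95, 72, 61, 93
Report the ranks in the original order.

Sorted (descending): 95, 93, 80, 72, 61
No ties — each value takes its position as its rank.

3, 1, 4, 5, 2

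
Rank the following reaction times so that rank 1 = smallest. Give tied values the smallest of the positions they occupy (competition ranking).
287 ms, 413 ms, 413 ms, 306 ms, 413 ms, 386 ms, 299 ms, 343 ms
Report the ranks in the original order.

Sorted (ascending): 287, 299, 306, 343, 386, 413, 413, 413
The 3 values of 413 occupy positions 6–8 → each gets rank 6.

1, 6, 6, 3, 6, 5, 2, 4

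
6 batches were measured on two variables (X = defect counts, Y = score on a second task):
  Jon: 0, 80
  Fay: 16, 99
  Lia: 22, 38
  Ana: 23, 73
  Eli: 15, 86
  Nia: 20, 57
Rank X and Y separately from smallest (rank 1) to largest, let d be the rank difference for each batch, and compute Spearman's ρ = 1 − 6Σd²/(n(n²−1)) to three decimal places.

Ranks of variable 1: 1, 3, 5, 6, 2, 4
Ranks of variable 2: 4, 6, 1, 3, 5, 2
d = r₁ − r₂: -3, -3, 4, 3, -3, 2
d²: 9, 9, 16, 9, 9, 4; Σd² = 56
ρ = 1 − 6·56/(6·35) = 1 − 336/210 = -0.600

-0.600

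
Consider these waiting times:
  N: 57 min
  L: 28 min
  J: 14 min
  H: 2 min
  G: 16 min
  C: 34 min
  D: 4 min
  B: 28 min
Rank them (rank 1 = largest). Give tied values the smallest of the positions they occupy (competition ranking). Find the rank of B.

Sorted (descending): 57, 34, 28, 28, 16, 14, 4, 2
The 2 values of 28 occupy positions 3–4 → each gets rank 3.
B has value 28 min → rank 3.

3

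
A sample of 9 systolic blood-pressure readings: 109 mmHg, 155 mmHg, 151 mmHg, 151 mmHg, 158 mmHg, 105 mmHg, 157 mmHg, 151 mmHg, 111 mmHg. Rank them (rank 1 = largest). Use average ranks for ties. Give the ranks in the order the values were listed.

8, 3, 5, 5, 1, 9, 2, 5, 7

Sorted (descending): 158, 157, 155, 151, 151, 151, 111, 109, 105
The 3 values of 151 occupy positions 4–6 → average rank 5.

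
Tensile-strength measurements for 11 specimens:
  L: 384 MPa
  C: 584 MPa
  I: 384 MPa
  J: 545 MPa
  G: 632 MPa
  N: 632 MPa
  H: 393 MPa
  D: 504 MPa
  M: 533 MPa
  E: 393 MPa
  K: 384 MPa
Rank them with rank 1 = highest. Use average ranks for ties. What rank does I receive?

Sorted (descending): 632, 632, 584, 545, 533, 504, 393, 393, 384, 384, 384
The 2 values of 632 occupy positions 1–2 → average rank (1+2)/2 = 1.5.
The 2 values of 393 occupy positions 7–8 → average rank (7+8)/2 = 7.5.
The 3 values of 384 occupy positions 9–11 → average rank 10.
I has value 384 MPa → rank 10.

10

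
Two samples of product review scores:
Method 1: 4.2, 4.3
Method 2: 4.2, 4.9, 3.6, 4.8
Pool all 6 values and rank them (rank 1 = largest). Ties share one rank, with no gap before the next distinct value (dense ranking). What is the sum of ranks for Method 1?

7

Sorted (descending): 4.9, 4.8, 4.3, 4.2, 4.2, 3.6
The 2 values of 4.2 share dense rank 4.
Remaining distinct values take the next consecutive integers.
Method 1 values → pooled ranks: 4.2→4, 4.3→3
Rank sum = 4 + 3 = 7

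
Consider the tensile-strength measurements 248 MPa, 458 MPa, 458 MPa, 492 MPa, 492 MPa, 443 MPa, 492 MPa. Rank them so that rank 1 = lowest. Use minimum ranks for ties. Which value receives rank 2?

443

Sorted (ascending): 248, 443, 458, 458, 492, 492, 492
The 2 values of 458 occupy positions 3–4 → each gets rank 3.
The 3 values of 492 occupy positions 5–7 → each gets rank 5.
Rank 2 → value 443.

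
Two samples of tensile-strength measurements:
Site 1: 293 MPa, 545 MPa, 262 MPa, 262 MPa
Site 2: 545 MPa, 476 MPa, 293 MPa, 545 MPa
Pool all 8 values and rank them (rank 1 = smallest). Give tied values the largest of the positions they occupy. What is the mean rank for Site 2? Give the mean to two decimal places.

6.25

Sorted (ascending): 262, 262, 293, 293, 476, 545, 545, 545
The 2 values of 262 occupy positions 1–2 → each gets rank 2.
The 2 values of 293 occupy positions 3–4 → each gets rank 4.
The 3 values of 545 occupy positions 6–8 → each gets rank 8.
Site 2 values → pooled ranks: 545→8, 476→5, 293→4, 545→8
Mean rank = (8 + 5 + 4 + 8) / 4 = 6.25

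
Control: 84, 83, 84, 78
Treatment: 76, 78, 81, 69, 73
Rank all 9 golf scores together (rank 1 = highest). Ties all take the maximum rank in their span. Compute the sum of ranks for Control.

13

Sorted (descending): 84, 84, 83, 81, 78, 78, 76, 73, 69
The 2 values of 84 occupy positions 1–2 → each gets rank 2.
The 2 values of 78 occupy positions 5–6 → each gets rank 6.
Control values → pooled ranks: 84→2, 83→3, 84→2, 78→6
Rank sum = 2 + 3 + 2 + 6 = 13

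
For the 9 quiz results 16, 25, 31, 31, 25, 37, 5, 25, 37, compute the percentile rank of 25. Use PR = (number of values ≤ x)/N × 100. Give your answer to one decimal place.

N = 9.
Strictly below 25: 2. Equal to 25: 3.
PR = 5/9 × 100 = 55.6

55.6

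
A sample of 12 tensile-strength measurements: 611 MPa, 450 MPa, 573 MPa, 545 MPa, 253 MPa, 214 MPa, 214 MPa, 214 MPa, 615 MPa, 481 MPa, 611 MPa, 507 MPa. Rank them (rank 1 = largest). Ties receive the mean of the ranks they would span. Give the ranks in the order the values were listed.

Sorted (descending): 615, 611, 611, 573, 545, 507, 481, 450, 253, 214, 214, 214
The 2 values of 611 occupy positions 2–3 → average rank (2+3)/2 = 2.5.
The 3 values of 214 occupy positions 10–12 → average rank 11.

2.5, 8, 4, 5, 9, 11, 11, 11, 1, 7, 2.5, 6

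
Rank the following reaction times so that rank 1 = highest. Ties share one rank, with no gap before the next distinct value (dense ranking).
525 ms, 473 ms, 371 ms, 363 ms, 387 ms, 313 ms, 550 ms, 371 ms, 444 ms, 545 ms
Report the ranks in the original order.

3, 4, 7, 8, 6, 9, 1, 7, 5, 2

Sorted (descending): 550, 545, 525, 473, 444, 387, 371, 371, 363, 313
The 2 values of 371 share dense rank 7.
Remaining distinct values take the next consecutive integers.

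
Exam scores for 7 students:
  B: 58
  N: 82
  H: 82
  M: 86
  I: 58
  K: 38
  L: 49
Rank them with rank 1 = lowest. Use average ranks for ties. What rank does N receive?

Sorted (ascending): 38, 49, 58, 58, 82, 82, 86
The 2 values of 58 occupy positions 3–4 → average rank (3+4)/2 = 3.5.
The 2 values of 82 occupy positions 5–6 → average rank (5+6)/2 = 5.5.
N has value 82 → rank 5.5.

5.5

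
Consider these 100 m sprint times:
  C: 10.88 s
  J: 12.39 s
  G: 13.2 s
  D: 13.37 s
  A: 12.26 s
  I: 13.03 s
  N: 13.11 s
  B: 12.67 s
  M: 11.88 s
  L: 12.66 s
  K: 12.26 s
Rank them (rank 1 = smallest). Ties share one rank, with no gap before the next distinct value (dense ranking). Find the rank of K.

Sorted (ascending): 10.88, 11.88, 12.26, 12.26, 12.39, 12.66, 12.67, 13.03, 13.11, 13.2, 13.37
The 2 values of 12.26 share dense rank 3.
Remaining distinct values take the next consecutive integers.
K has value 12.26 s → rank 3.

3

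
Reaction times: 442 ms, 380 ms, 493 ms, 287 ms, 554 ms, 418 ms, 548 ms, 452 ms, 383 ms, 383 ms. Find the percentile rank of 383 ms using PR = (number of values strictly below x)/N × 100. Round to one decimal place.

N = 10.
Strictly below 383: 2. Equal to 383: 2.
PR = 2/10 × 100 = 20.0

20.0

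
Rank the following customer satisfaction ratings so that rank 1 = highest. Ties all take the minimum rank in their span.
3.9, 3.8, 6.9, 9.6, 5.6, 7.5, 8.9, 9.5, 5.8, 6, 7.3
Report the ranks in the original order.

Sorted (descending): 9.6, 9.5, 8.9, 7.5, 7.3, 6.9, 6, 5.8, 5.6, 3.9, 3.8
No ties — each value takes its position as its rank.

10, 11, 6, 1, 9, 4, 3, 2, 8, 7, 5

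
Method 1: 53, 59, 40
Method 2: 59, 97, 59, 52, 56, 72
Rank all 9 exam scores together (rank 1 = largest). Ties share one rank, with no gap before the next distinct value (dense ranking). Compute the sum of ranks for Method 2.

19

Sorted (descending): 97, 72, 59, 59, 59, 56, 53, 52, 40
The 3 values of 59 share dense rank 3.
Remaining distinct values take the next consecutive integers.
Method 2 values → pooled ranks: 59→3, 97→1, 59→3, 52→6, 56→4, 72→2
Rank sum = 3 + 1 + 3 + 6 + 4 + 2 = 19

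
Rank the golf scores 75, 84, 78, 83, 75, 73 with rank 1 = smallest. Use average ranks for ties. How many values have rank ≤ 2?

1

Sorted (ascending): 73, 75, 75, 78, 83, 84
The 2 values of 75 occupy positions 2–3 → average rank (2+3)/2 = 2.5.
Ranks ≤ 2: {1} → 1 value.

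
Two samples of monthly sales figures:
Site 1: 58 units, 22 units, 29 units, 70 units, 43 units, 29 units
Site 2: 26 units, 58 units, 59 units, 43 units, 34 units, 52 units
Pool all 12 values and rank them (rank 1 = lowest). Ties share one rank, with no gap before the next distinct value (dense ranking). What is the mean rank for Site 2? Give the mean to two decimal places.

5.33

Sorted (ascending): 22, 26, 29, 29, 34, 43, 43, 52, 58, 58, 59, 70
The 2 values of 29 share dense rank 3.
The 2 values of 43 share dense rank 5.
The 2 values of 58 share dense rank 7.
Remaining distinct values take the next consecutive integers.
Site 2 values → pooled ranks: 26→2, 58→7, 59→8, 43→5, 34→4, 52→6
Mean rank = (2 + 7 + 8 + 5 + 4 + 6) / 6 = 5.33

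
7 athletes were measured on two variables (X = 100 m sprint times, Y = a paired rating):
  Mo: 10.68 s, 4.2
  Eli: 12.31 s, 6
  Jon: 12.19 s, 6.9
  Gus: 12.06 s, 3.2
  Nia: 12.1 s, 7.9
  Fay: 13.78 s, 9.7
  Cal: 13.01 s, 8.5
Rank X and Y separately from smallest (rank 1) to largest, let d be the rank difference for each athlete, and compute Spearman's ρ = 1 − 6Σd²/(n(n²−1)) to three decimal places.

Ranks of variable 1: 1, 5, 4, 2, 3, 7, 6
Ranks of variable 2: 2, 3, 4, 1, 5, 7, 6
d = r₁ − r₂: -1, 2, 0, 1, -2, 0, 0
d²: 1, 4, 0, 1, 4, 0, 0; Σd² = 10
ρ = 1 − 6·10/(7·48) = 1 − 60/336 = 0.821

0.821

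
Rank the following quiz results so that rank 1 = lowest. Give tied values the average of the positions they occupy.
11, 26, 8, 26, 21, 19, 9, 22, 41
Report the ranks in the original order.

3, 7.5, 1, 7.5, 5, 4, 2, 6, 9

Sorted (ascending): 8, 9, 11, 19, 21, 22, 26, 26, 41
The 2 values of 26 occupy positions 7–8 → average rank (7+8)/2 = 7.5.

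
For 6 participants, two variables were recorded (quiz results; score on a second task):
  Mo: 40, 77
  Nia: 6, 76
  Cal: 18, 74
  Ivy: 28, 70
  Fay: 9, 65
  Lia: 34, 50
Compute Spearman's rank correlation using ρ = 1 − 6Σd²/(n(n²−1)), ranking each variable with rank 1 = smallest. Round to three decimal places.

0.029

Ranks of variable 1: 6, 1, 3, 4, 2, 5
Ranks of variable 2: 6, 5, 4, 3, 2, 1
d = r₁ − r₂: 0, -4, -1, 1, 0, 4
d²: 0, 16, 1, 1, 0, 16; Σd² = 34
ρ = 1 − 6·34/(6·35) = 1 − 204/210 = 0.029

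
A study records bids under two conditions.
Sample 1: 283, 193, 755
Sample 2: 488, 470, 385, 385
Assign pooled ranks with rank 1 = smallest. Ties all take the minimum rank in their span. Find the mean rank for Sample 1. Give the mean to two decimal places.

Sorted (ascending): 193, 283, 385, 385, 470, 488, 755
The 2 values of 385 occupy positions 3–4 → each gets rank 3.
Sample 1 values → pooled ranks: 283→2, 193→1, 755→7
Mean rank = (2 + 1 + 7) / 3 = 3.33

3.33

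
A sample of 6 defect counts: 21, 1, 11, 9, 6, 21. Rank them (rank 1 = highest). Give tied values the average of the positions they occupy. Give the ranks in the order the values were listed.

1.5, 6, 3, 4, 5, 1.5

Sorted (descending): 21, 21, 11, 9, 6, 1
The 2 values of 21 occupy positions 1–2 → average rank (1+2)/2 = 1.5.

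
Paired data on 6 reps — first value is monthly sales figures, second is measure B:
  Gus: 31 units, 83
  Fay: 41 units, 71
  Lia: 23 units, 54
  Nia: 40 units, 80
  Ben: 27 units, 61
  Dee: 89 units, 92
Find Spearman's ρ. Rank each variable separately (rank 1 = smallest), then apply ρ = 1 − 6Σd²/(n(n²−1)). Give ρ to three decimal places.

Ranks of variable 1: 3, 5, 1, 4, 2, 6
Ranks of variable 2: 5, 3, 1, 4, 2, 6
d = r₁ − r₂: -2, 2, 0, 0, 0, 0
d²: 4, 4, 0, 0, 0, 0; Σd² = 8
ρ = 1 − 6·8/(6·35) = 1 − 48/210 = 0.771

0.771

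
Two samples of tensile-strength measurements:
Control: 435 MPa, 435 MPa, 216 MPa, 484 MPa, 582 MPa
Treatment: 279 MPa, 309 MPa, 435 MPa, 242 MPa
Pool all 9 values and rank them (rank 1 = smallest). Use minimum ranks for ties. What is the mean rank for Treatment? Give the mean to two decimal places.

Sorted (ascending): 216, 242, 279, 309, 435, 435, 435, 484, 582
The 3 values of 435 occupy positions 5–7 → each gets rank 5.
Treatment values → pooled ranks: 279→3, 309→4, 435→5, 242→2
Mean rank = (3 + 4 + 5 + 2) / 4 = 3.50

3.50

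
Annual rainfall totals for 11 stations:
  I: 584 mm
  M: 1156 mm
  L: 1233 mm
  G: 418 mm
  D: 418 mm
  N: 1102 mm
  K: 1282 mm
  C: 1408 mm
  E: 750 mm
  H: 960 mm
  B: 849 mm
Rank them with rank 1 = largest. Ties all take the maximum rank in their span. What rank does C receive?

1

Sorted (descending): 1408, 1282, 1233, 1156, 1102, 960, 849, 750, 584, 418, 418
The 2 values of 418 occupy positions 10–11 → each gets rank 11.
C has value 1408 mm → rank 1.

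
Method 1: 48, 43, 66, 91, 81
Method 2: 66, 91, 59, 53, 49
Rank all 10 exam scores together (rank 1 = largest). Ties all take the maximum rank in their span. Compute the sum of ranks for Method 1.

Sorted (descending): 91, 91, 81, 66, 66, 59, 53, 49, 48, 43
The 2 values of 91 occupy positions 1–2 → each gets rank 2.
The 2 values of 66 occupy positions 4–5 → each gets rank 5.
Method 1 values → pooled ranks: 48→9, 43→10, 66→5, 91→2, 81→3
Rank sum = 9 + 10 + 5 + 2 + 3 = 29

29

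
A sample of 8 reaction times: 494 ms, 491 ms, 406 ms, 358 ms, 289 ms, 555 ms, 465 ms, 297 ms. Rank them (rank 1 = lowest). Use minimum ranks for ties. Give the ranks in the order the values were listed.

Sorted (ascending): 289, 297, 358, 406, 465, 491, 494, 555
No ties — each value takes its position as its rank.

7, 6, 4, 3, 1, 8, 5, 2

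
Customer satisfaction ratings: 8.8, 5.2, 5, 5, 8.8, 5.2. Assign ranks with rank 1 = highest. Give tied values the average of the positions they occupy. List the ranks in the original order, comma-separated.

Sorted (descending): 8.8, 8.8, 5.2, 5.2, 5, 5
The 2 values of 8.8 occupy positions 1–2 → average rank (1+2)/2 = 1.5.
The 2 values of 5.2 occupy positions 3–4 → average rank (3+4)/2 = 3.5.
The 2 values of 5 occupy positions 5–6 → average rank (5+6)/2 = 5.5.

1.5, 3.5, 5.5, 5.5, 1.5, 3.5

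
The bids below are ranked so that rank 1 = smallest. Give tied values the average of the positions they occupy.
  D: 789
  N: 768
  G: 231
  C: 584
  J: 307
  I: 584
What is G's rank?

1

Sorted (ascending): 231, 307, 584, 584, 768, 789
The 2 values of 584 occupy positions 3–4 → average rank (3+4)/2 = 3.5.
G has value 231 → rank 1.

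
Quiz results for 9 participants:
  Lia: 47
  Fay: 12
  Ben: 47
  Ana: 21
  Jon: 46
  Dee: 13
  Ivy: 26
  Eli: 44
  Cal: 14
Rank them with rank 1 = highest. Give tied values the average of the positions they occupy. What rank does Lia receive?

Sorted (descending): 47, 47, 46, 44, 26, 21, 14, 13, 12
The 2 values of 47 occupy positions 1–2 → average rank (1+2)/2 = 1.5.
Lia has value 47 → rank 1.5.

1.5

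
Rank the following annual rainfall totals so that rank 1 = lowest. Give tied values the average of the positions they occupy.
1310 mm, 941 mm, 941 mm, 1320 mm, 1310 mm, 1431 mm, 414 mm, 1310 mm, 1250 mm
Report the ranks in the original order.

6, 2.5, 2.5, 8, 6, 9, 1, 6, 4

Sorted (ascending): 414, 941, 941, 1250, 1310, 1310, 1310, 1320, 1431
The 2 values of 941 occupy positions 2–3 → average rank (2+3)/2 = 2.5.
The 3 values of 1310 occupy positions 5–7 → average rank 6.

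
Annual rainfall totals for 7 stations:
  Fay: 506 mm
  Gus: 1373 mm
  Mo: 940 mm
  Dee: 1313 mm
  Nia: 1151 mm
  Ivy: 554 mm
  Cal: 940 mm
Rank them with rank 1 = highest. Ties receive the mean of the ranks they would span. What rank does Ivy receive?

Sorted (descending): 1373, 1313, 1151, 940, 940, 554, 506
The 2 values of 940 occupy positions 4–5 → average rank (4+5)/2 = 4.5.
Ivy has value 554 mm → rank 6.

6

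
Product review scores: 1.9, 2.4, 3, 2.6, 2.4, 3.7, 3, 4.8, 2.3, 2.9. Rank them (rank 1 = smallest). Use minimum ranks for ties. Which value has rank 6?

Sorted (ascending): 1.9, 2.3, 2.4, 2.4, 2.6, 2.9, 3, 3, 3.7, 4.8
The 2 values of 2.4 occupy positions 3–4 → each gets rank 3.
The 2 values of 3 occupy positions 7–8 → each gets rank 7.
Rank 6 → value 2.9.

2.9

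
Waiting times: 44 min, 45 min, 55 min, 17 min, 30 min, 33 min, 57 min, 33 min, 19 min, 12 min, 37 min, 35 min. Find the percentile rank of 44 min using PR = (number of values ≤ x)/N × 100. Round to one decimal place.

N = 12.
Strictly below 44: 8. Equal to 44: 1.
PR = 9/12 × 100 = 75.0

75.0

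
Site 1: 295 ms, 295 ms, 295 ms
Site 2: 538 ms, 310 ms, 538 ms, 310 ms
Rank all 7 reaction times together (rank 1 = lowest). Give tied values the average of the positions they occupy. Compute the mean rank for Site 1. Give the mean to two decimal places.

2.00

Sorted (ascending): 295, 295, 295, 310, 310, 538, 538
The 3 values of 295 occupy positions 1–3 → average rank 2.
The 2 values of 310 occupy positions 4–5 → average rank (4+5)/2 = 4.5.
The 2 values of 538 occupy positions 6–7 → average rank (6+7)/2 = 6.5.
Site 1 values → pooled ranks: 295→2, 295→2, 295→2
Mean rank = (2 + 2 + 2) / 3 = 2.00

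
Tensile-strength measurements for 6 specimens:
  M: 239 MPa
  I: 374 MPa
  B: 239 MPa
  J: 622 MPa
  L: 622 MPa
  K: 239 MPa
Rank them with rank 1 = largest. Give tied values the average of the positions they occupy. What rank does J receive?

1.5

Sorted (descending): 622, 622, 374, 239, 239, 239
The 2 values of 622 occupy positions 1–2 → average rank (1+2)/2 = 1.5.
The 3 values of 239 occupy positions 4–6 → average rank 5.
J has value 622 MPa → rank 1.5.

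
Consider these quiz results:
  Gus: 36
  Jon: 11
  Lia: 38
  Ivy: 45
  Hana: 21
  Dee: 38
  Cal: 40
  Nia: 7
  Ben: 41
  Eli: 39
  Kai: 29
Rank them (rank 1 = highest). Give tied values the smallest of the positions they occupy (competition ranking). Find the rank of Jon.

Sorted (descending): 45, 41, 40, 39, 38, 38, 36, 29, 21, 11, 7
The 2 values of 38 occupy positions 5–6 → each gets rank 5.
Jon has value 11 → rank 10.

10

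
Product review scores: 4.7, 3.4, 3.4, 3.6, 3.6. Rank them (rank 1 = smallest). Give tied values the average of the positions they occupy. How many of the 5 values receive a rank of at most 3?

2

Sorted (ascending): 3.4, 3.4, 3.6, 3.6, 4.7
The 2 values of 3.4 occupy positions 1–2 → average rank (1+2)/2 = 1.5.
The 2 values of 3.6 occupy positions 3–4 → average rank (3+4)/2 = 3.5.
Ranks ≤ 3: {1.5, 1.5} → 2 values.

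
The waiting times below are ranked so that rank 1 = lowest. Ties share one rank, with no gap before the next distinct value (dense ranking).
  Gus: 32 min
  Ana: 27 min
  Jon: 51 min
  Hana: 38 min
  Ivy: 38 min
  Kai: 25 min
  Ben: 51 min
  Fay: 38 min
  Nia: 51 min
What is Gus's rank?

3

Sorted (ascending): 25, 27, 32, 38, 38, 38, 51, 51, 51
The 3 values of 38 share dense rank 4.
The 3 values of 51 share dense rank 5.
Remaining distinct values take the next consecutive integers.
Gus has value 32 min → rank 3.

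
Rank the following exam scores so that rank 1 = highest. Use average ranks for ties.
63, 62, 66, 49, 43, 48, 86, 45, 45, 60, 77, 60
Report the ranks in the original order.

Sorted (descending): 86, 77, 66, 63, 62, 60, 60, 49, 48, 45, 45, 43
The 2 values of 60 occupy positions 6–7 → average rank (6+7)/2 = 6.5.
The 2 values of 45 occupy positions 10–11 → average rank (10+11)/2 = 10.5.

4, 5, 3, 8, 12, 9, 1, 10.5, 10.5, 6.5, 2, 6.5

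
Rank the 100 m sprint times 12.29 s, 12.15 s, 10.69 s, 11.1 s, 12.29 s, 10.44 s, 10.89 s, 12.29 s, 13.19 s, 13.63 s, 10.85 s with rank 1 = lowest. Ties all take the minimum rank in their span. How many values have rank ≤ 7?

Sorted (ascending): 10.44, 10.69, 10.85, 10.89, 11.1, 12.15, 12.29, 12.29, 12.29, 13.19, 13.63
The 3 values of 12.29 occupy positions 7–9 → each gets rank 7.
Ranks ≤ 7: {1, 2, 3, 4, 5, 6, 7, 7, 7} → 9 values.

9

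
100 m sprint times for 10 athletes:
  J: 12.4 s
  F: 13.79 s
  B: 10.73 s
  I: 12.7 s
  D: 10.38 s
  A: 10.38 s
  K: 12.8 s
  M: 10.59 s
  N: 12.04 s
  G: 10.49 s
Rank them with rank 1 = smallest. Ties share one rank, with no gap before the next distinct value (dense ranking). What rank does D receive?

Sorted (ascending): 10.38, 10.38, 10.49, 10.59, 10.73, 12.04, 12.4, 12.7, 12.8, 13.79
The 2 values of 10.38 share dense rank 1.
Remaining distinct values take the next consecutive integers.
D has value 10.38 s → rank 1.

1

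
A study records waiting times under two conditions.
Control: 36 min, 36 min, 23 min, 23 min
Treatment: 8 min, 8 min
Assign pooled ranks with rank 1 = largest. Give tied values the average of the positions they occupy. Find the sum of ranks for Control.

10

Sorted (descending): 36, 36, 23, 23, 8, 8
The 2 values of 36 occupy positions 1–2 → average rank (1+2)/2 = 1.5.
The 2 values of 23 occupy positions 3–4 → average rank (3+4)/2 = 3.5.
The 2 values of 8 occupy positions 5–6 → average rank (5+6)/2 = 5.5.
Control values → pooled ranks: 36→1.5, 36→1.5, 23→3.5, 23→3.5
Rank sum = 1.5 + 1.5 + 3.5 + 3.5 = 10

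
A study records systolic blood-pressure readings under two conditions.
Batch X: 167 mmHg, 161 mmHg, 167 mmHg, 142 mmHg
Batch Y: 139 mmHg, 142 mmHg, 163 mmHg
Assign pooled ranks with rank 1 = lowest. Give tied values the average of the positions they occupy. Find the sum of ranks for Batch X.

19.5

Sorted (ascending): 139, 142, 142, 161, 163, 167, 167
The 2 values of 142 occupy positions 2–3 → average rank (2+3)/2 = 2.5.
The 2 values of 167 occupy positions 6–7 → average rank (6+7)/2 = 6.5.
Batch X values → pooled ranks: 167→6.5, 161→4, 167→6.5, 142→2.5
Rank sum = 6.5 + 4 + 6.5 + 2.5 = 19.5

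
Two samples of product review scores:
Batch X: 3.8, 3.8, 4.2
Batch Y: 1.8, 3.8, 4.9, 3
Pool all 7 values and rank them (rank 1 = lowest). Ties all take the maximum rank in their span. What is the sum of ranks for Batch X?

16

Sorted (ascending): 1.8, 3, 3.8, 3.8, 3.8, 4.2, 4.9
The 3 values of 3.8 occupy positions 3–5 → each gets rank 5.
Batch X values → pooled ranks: 3.8→5, 3.8→5, 4.2→6
Rank sum = 5 + 5 + 6 = 16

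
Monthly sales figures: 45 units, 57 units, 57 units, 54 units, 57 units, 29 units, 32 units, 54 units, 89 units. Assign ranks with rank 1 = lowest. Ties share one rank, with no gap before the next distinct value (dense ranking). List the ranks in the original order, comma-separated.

Sorted (ascending): 29, 32, 45, 54, 54, 57, 57, 57, 89
The 2 values of 54 share dense rank 4.
The 3 values of 57 share dense rank 5.
Remaining distinct values take the next consecutive integers.

3, 5, 5, 4, 5, 1, 2, 4, 6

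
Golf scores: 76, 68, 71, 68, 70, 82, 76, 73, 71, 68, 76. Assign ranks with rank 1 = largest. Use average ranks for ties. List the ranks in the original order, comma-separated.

3, 10, 6.5, 10, 8, 1, 3, 5, 6.5, 10, 3

Sorted (descending): 82, 76, 76, 76, 73, 71, 71, 70, 68, 68, 68
The 3 values of 76 occupy positions 2–4 → average rank 3.
The 2 values of 71 occupy positions 6–7 → average rank (6+7)/2 = 6.5.
The 3 values of 68 occupy positions 9–11 → average rank 10.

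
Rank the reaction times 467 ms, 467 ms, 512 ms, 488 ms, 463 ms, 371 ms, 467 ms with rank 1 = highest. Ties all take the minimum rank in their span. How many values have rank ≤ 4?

5

Sorted (descending): 512, 488, 467, 467, 467, 463, 371
The 3 values of 467 occupy positions 3–5 → each gets rank 3.
Ranks ≤ 4: {1, 2, 3, 3, 3} → 5 values.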